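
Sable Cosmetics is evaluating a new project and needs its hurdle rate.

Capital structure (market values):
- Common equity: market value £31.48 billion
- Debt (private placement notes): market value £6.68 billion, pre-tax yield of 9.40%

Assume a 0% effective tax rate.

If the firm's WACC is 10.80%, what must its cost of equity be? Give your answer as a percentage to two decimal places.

Total capital V = 31.48 + 6.68 = 38.16.
Equity weight = 31.48/38.16 = 0.8249.
Private placement notes weight = 6.68/38.16 = 0.1751.
Debt contribution = 0.1751 × 9.4% × (1 − 0%) = 1.6455%.
Required equity contribution = 10.8% − 1.6455% = 9.1545%.
Re = 9.1545% / 0.8249 = 11.0971%.

11.10%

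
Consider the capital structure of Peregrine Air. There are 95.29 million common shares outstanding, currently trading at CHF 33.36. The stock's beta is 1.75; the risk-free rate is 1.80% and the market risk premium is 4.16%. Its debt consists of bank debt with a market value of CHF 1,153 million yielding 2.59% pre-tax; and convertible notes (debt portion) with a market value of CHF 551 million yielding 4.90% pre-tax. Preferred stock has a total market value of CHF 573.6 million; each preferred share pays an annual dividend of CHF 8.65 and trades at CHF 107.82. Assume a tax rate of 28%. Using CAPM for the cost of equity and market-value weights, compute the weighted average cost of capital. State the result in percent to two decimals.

6.88%

Cost of equity via CAPM: Re = 1.8% + 1.75 × 4.16% = 9.0800%.
Cost of preferred: Rp = 8.65 / 107.82 = 8.0226%.
Market value of equity E = 33.36 × 95.29m = 3178.8744m.
Total capital V = 3178.8744 + 573.6 + 1153 + 551 = 5456.4744.
Equity: weight = 3178.8744/5456.4744 = 0.5826; cost = 9.08%.
Preferred: weight = 573.6/5456.4744 = 0.1051; cost = 8.0226%.
Bank debt: weight = 1153/5456.4744 = 0.2113; after-tax cost = 2.59% × (1 − 28%) = 1.8648%.
Convertible notes (debt portion): weight = 551/5456.4744 = 0.1010; after-tax cost = 4.9% × (1 − 28%) = 3.5280%.
WACC = 0.5826 × 9.0800% + 0.1051 × 8.0226% + 0.2113 × 1.8648% + 0.1010 × 3.5280% = 6.8836%.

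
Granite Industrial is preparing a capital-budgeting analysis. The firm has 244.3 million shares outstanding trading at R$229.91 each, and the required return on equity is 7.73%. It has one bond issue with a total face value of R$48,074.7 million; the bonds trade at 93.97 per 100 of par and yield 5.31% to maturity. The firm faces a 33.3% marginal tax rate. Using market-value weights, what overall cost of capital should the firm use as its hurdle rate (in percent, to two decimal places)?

5.86%

Market value of equity E = 229.91 × 244.3m = 56167.013m. Market value of debt D = 48074.7m × 93.97/100 = 45175.79559m.
Total capital V = 56167.013 + 45175.79559 = 101342.80859.
Equity: weight = 56167.013/101342.80859 = 0.5542; cost = 7.73%.
Bonds outstanding: weight = 45175.79559/101342.80859 = 0.4458; after-tax cost = 5.31% × (1 − 33.3%) = 3.5418%.
WACC = 0.5542 × 7.7300% + 0.4458 × 3.5418% = 5.8630%.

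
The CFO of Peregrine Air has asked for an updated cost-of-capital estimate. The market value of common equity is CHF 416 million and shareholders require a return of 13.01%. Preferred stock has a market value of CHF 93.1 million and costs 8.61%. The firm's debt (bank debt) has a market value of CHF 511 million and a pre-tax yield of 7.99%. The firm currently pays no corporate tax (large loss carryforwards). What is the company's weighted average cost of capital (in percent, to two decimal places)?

10.09%

Total capital V = 416 + 93.1 + 511 = 1020.1.
Equity: weight = 416/1020.1 = 0.4078; cost = 13.01%.
Preferred: weight = 93.1/1020.1 = 0.0913; cost = 8.61%.
Bank debt: weight = 511/1020.1 = 0.5009; after-tax cost = 7.99% × (1 − 0%) = 7.9900%.
WACC = 0.4078 × 13.0100% + 0.0913 × 8.6100% + 0.5009 × 7.9900% = 10.0938%.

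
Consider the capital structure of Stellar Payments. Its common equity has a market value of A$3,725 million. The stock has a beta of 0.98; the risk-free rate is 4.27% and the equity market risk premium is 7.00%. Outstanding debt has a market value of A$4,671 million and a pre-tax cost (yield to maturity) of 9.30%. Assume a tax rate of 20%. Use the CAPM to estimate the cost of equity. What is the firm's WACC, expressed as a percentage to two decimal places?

Cost of equity via CAPM: Re = 4.27% + 0.98 × 7.0% = 11.1300%.
Total capital V = 3725 + 4671 = 8396.
Equity: weight = 3725/8396 = 0.4437; cost = 11.13%.
Debt: weight = 4671/8396 = 0.5563; after-tax cost = 9.3% × (1 − 20%) = 7.4400%.
WACC = 0.4437 × 11.1300% + 0.5563 × 7.4400% = 9.0771%.

9.08%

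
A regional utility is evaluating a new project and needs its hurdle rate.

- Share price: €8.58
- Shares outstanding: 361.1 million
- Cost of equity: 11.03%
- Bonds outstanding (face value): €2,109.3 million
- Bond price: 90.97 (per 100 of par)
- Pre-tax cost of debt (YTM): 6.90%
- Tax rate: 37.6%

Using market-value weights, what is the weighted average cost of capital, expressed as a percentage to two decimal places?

Market value of equity E = 8.58 × 361.1m = 3098.238m. Market value of debt D = 2109.3m × 90.97/100 = 1918.83021m.
Total capital V = 3098.238 + 1918.83021 = 5017.06821.
Equity: weight = 3098.238/5017.06821 = 0.6175; cost = 11.03%.
Bonds outstanding: weight = 1918.83021/5017.06821 = 0.3825; after-tax cost = 6.9% × (1 − 37.6%) = 4.3056%.
WACC = 0.6175 × 11.0300% + 0.3825 × 4.3056% = 8.4582%.

8.46%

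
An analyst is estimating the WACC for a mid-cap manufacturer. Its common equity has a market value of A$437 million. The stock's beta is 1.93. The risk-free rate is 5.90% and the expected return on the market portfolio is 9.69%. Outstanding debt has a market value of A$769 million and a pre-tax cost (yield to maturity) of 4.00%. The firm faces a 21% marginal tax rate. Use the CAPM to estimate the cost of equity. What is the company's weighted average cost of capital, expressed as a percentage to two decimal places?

Market risk premium = 9.69% − 5.9% = 3.79%.
Cost of equity via CAPM: Re = 5.9% + 1.93 × 3.79% = 13.2147%.
Total capital V = 437 + 769 = 1206.
Equity: weight = 437/1206 = 0.3624; cost = 13.2147%.
Debt: weight = 769/1206 = 0.6376; after-tax cost = 4% × (1 − 21%) = 3.1600%.
WACC = 0.3624 × 13.2147% + 0.6376 × 3.1600% = 6.8034%.

6.80%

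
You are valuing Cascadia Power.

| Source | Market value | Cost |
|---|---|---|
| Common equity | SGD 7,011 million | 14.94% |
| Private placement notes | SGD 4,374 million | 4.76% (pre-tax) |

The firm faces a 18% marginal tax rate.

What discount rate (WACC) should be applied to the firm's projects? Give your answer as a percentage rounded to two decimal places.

Total capital V = 7011 + 4374 = 11385.
Equity: weight = 7011/11385 = 0.6158; cost = 14.94%.
Private placement notes: weight = 4374/11385 = 0.3842; after-tax cost = 4.76% × (1 − 18%) = 3.9032%.
WACC = 0.6158 × 14.9400% + 0.3842 × 3.9032% = 10.6998%.

10.70%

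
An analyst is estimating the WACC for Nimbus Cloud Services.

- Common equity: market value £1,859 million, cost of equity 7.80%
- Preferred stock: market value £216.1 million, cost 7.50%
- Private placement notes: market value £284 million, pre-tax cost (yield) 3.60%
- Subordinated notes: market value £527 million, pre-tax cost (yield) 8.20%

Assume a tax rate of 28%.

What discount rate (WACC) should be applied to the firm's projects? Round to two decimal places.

6.92%

Total capital V = 1859 + 216.1 + 284 + 527 = 2886.1.
Equity: weight = 1859/2886.1 = 0.6441; cost = 7.8%.
Preferred: weight = 216.1/2886.1 = 0.0749; cost = 7.5%.
Private placement notes: weight = 284/2886.1 = 0.0984; after-tax cost = 3.6% × (1 − 28%) = 2.5920%.
Subordinated notes: weight = 527/2886.1 = 0.1826; after-tax cost = 8.2% × (1 − 28%) = 5.9040%.
WACC = 0.6441 × 7.8000% + 0.0749 × 7.5000% + 0.0984 × 2.5920% + 0.1826 × 5.9040% = 6.9188%.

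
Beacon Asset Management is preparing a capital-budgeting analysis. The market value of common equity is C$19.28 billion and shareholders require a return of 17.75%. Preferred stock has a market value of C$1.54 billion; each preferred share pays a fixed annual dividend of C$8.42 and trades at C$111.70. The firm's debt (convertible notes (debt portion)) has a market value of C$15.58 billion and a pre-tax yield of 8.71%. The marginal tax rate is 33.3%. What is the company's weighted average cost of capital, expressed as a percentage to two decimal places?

12.21%

Cost of preferred: Rp = 8.42 / 111.7 = 7.5380%.
Total capital V = 19.28 + 1.54 + 15.58 = 36.4.
Equity: weight = 19.28/36.4 = 0.5297; cost = 17.75%.
Preferred: weight = 1.54/36.4 = 0.0423; cost = 7.538%.
Convertible notes (debt portion): weight = 15.58/36.4 = 0.4280; after-tax cost = 8.71% × (1 − 33.3%) = 5.8096%.
WACC = 0.5297 × 17.7500% + 0.0423 × 7.5380% + 0.4280 × 5.8096% = 12.2072%.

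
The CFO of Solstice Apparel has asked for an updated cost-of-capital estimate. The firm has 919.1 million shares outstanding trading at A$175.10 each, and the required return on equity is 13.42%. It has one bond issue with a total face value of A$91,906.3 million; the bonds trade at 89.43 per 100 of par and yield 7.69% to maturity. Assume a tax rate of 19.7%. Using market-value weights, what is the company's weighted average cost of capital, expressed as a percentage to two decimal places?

Market value of equity E = 175.1 × 919.1m = 160934.41m. Market value of debt D = 91906.3m × 89.43/100 = 82191.80409m.
Total capital V = 160934.41 + 82191.80409 = 243126.21409.
Equity: weight = 160934.41/243126.21409 = 0.6619; cost = 13.42%.
Bonds outstanding: weight = 82191.80409/243126.21409 = 0.3381; after-tax cost = 7.69% × (1 − 19.7%) = 6.1751%.
WACC = 0.6619 × 13.4200% + 0.3381 × 6.1751% = 10.9708%.

10.97%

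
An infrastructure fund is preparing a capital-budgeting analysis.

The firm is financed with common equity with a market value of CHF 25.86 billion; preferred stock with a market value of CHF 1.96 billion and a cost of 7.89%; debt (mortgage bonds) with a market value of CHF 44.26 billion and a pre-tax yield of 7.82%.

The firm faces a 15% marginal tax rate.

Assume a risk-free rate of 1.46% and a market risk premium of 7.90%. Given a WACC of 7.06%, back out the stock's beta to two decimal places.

0.79

Total capital V = 25.86 + 1.96 + 44.26 = 72.08.
Equity weight = 25.86/72.08 = 0.3588.
Preferred weight = 1.96/72.08 = 0.0272.
Mortgage bonds weight = 44.26/72.08 = 0.6140.
Debt contribution = 0.6140 × 7.82% × (1 − 15%) = 4.0815%.
Preferred contribution = 0.0272 × 7.89% = 0.2145%.
Required equity contribution = 7.06% − 4.2961% = 2.7639%  ⇒  Re = 7.7040%.
CAPM: 7.7040% = 1.46% + β × 7.9%  ⇒  β = 0.7904.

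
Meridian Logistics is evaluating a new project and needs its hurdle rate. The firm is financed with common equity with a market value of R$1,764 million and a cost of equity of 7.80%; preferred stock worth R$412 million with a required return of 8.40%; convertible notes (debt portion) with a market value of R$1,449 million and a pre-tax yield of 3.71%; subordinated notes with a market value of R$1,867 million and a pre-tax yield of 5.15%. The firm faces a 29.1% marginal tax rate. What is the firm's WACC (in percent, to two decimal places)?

Total capital V = 1764 + 412 + 1449 + 1867 = 5492.
Equity: weight = 1764/5492 = 0.3212; cost = 7.8%.
Preferred: weight = 412/5492 = 0.0750; cost = 8.4%.
Convertible notes (debt portion): weight = 1449/5492 = 0.2638; after-tax cost = 3.71% × (1 − 29.1%) = 2.6304%.
Subordinated notes: weight = 1867/5492 = 0.3399; after-tax cost = 5.15% × (1 − 29.1%) = 3.6513%.
WACC = 0.3212 × 7.8000% + 0.0750 × 8.4000% + 0.2638 × 2.6304% + 0.3399 × 3.6513% = 5.0707%.

5.07%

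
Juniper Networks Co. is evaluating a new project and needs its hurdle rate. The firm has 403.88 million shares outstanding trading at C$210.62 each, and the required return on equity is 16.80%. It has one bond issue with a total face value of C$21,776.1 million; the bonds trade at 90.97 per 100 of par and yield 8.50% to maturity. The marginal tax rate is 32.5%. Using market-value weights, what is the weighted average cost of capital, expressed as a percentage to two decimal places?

14.71%

Market value of equity E = 210.62 × 403.88m = 85065.2056m. Market value of debt D = 21776.1m × 90.97/100 = 19809.71817m.
Total capital V = 85065.2056 + 19809.71817 = 104874.92377.
Equity: weight = 85065.2056/104874.92377 = 0.8111; cost = 16.8%.
Bonds outstanding: weight = 19809.71817/104874.92377 = 0.1889; after-tax cost = 8.5% × (1 − 32.5%) = 5.7375%.
WACC = 0.8111 × 16.8000% + 0.1889 × 5.7375% = 14.7104%.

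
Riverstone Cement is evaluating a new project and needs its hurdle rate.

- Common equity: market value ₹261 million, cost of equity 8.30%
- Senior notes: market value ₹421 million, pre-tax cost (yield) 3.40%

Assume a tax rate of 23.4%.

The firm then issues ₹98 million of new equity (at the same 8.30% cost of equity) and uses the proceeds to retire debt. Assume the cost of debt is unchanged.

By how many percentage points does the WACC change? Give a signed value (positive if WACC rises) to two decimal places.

+0.82 pp

Current WACC:
Total capital V = 261 + 421 = 682.
Equity: weight = 261/682 = 0.3827; cost = 8.3%.
Senior notes: weight = 421/682 = 0.6173; after-tax cost = 3.4% × (1 − 23.4%) = 2.6044%.
WACC = 0.3827 × 8.3000% + 0.6173 × 2.6044% = 4.7841%.
After the change:
Total capital V = 359 + 323 = 682.
Equity: weight = 359/682 = 0.5264; cost = 8.3%.
Senior notes: weight = 323/682 = 0.4736; after-tax cost = 3.4% × (1 − 23.4%) = 2.6044%.
WACC = 0.5264 × 8.3000% + 0.4736 × 2.6044% = 5.6025%.
Change in WACC = 5.6025% − 4.7841% = 0.8184 pp.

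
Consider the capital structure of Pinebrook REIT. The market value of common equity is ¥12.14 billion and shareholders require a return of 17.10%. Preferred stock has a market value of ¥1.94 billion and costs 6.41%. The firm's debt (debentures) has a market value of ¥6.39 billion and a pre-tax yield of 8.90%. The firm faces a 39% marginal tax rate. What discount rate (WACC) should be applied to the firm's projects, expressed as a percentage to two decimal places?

12.44%

Total capital V = 12.14 + 1.94 + 6.39 = 20.47.
Equity: weight = 12.14/20.47 = 0.5931; cost = 17.1%.
Preferred: weight = 1.94/20.47 = 0.0948; cost = 6.41%.
Debentures: weight = 6.39/20.47 = 0.3122; after-tax cost = 8.9% × (1 − 39%) = 5.4290%.
WACC = 0.5931 × 17.1000% + 0.0948 × 6.4100% + 0.3122 × 5.4290% = 12.4436%.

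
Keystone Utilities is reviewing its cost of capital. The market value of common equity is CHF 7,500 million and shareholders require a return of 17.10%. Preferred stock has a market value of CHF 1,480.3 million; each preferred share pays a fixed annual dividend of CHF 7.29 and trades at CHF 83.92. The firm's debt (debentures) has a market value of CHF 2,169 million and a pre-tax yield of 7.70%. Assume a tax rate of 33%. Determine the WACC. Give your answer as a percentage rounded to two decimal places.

13.66%

Cost of preferred: Rp = 7.29 / 83.92 = 8.6868%.
Total capital V = 7500 + 1480.3 + 2169 = 11149.3.
Equity: weight = 7500/11149.3 = 0.6727; cost = 17.1%.
Preferred: weight = 1480.3/11149.3 = 0.1328; cost = 8.6868%.
Debentures: weight = 2169/11149.3 = 0.1945; after-tax cost = 7.7% × (1 − 33%) = 5.1590%.
WACC = 0.6727 × 17.1000% + 0.1328 × 8.6868% + 0.1945 × 5.1590% = 13.6600%.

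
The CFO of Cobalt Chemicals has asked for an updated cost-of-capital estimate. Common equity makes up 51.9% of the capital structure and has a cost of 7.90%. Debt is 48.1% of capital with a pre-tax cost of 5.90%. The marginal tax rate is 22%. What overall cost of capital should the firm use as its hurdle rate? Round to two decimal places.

6.31%

After-tax cost of debt = 5.9% × (1 − 22%) = 4.6020%.
WACC = 0.519 × 7.9000% + 0.481 × 4.6020% = 6.3137%.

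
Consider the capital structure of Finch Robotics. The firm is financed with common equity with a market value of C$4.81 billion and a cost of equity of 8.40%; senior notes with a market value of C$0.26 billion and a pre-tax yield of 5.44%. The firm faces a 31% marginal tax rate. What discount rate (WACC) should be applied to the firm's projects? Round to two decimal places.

Total capital V = 4.81 + 0.26 = 5.07.
Equity: weight = 4.81/5.07 = 0.9487; cost = 8.4%.
Senior notes: weight = 0.26/5.07 = 0.0513; after-tax cost = 5.44% × (1 − 31%) = 3.7536%.
WACC = 0.9487 × 8.4000% + 0.0513 × 3.7536% = 8.1617%.

8.16%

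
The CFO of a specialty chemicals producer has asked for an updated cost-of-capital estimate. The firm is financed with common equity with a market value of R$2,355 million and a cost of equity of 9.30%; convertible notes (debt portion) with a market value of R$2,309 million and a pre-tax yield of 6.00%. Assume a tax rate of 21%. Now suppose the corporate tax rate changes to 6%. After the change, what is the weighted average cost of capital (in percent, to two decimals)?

After the change:
Total capital V = 2355 + 2309 = 4664.
Equity: weight = 2355/4664 = 0.5049; cost = 9.3%.
Convertible notes (debt portion): weight = 2309/4664 = 0.4951; after-tax cost = 6% × (1 − 6%) = 5.6400%.
WACC = 0.5049 × 9.3000% + 0.4951 × 5.6400% = 7.4880%.

7.49%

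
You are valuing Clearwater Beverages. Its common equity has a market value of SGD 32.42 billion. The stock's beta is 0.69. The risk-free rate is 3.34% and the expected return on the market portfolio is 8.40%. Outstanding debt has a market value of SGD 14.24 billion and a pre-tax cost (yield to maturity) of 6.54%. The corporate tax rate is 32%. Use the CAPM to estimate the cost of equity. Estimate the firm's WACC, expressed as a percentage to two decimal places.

Market risk premium = 8.4% − 3.34% = 5.06%.
Cost of equity via CAPM: Re = 3.34% + 0.69 × 5.06% = 6.8314%.
Total capital V = 32.42 + 14.24 = 46.66.
Equity: weight = 32.42/46.66 = 0.6948; cost = 6.8314%.
Debt: weight = 14.24/46.66 = 0.3052; after-tax cost = 6.54% × (1 − 32%) = 4.4472%.
WACC = 0.6948 × 6.8314% + 0.3052 × 4.4472% = 6.1038%.

6.10%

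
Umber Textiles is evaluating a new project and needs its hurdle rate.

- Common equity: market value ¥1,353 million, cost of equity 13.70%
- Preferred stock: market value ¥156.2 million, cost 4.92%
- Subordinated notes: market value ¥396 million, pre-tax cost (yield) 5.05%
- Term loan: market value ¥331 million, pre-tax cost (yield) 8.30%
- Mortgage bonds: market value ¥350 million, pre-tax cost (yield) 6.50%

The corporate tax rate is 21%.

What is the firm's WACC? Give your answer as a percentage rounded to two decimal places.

9.61%

Total capital V = 1353 + 156.2 + 396 + 331 + 350 = 2586.2.
Equity: weight = 1353/2586.2 = 0.5232; cost = 13.7%.
Preferred: weight = 156.2/2586.2 = 0.0604; cost = 4.92%.
Subordinated notes: weight = 396/2586.2 = 0.1531; after-tax cost = 5.05% × (1 − 21%) = 3.9895%.
Term loan: weight = 331/2586.2 = 0.1280; after-tax cost = 8.3% × (1 − 21%) = 6.5570%.
Mortgage bonds: weight = 350/2586.2 = 0.1353; after-tax cost = 6.5% × (1 − 21%) = 5.1350%.
WACC = 0.5232 × 13.7000% + 0.0604 × 4.9200% + 0.1531 × 3.9895% + 0.1280 × 6.5570% + 0.1353 × 5.1350% = 9.6095%.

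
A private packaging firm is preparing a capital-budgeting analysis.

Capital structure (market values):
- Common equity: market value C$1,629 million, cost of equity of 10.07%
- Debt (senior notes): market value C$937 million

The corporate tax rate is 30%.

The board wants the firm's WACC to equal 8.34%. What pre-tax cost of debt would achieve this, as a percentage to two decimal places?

7.62%

Total capital V = 1629 + 937 = 2566.
Equity weight = 1629/2566 = 0.6348.
Senior notes weight = 937/2566 = 0.3652.
Equity contribution = 0.6348 × 10.07% = 6.3928%.
Remaining for debt = 8.34% − 6.3928% = 1.9472%.
Rd × (1 − 30%) × 0.3652 = 1.9472%  ⇒  Rd = 7.6176%.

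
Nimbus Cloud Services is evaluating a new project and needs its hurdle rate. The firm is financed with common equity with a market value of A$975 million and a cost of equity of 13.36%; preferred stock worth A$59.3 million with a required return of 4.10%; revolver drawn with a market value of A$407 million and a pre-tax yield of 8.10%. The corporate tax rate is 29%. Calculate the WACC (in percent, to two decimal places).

Total capital V = 975 + 59.3 + 407 = 1441.3.
Equity: weight = 975/1441.3 = 0.6765; cost = 13.36%.
Preferred: weight = 59.3/1441.3 = 0.0411; cost = 4.1%.
Revolver drawn: weight = 407/1441.3 = 0.2824; after-tax cost = 8.1% × (1 − 29%) = 5.7510%.
WACC = 0.6765 × 13.3600% + 0.0411 × 4.1000% + 0.2824 × 5.7510% = 10.8304%.

10.83%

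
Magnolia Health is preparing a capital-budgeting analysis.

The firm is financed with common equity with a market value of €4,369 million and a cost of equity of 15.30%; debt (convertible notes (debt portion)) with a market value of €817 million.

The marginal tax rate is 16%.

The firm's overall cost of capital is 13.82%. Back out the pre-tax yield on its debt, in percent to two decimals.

Total capital V = 4369 + 817 = 5186.
Equity weight = 4369/5186 = 0.8425.
Convertible notes (debt portion) weight = 817/5186 = 0.1575.
Equity contribution = 0.8425 × 15.3% = 12.8896%.
Remaining for debt = 13.82% − 12.8896% = 0.9304%.
Rd × (1 − 16%) × 0.1575 = 0.9304%  ⇒  Rd = 7.0304%.

7.03%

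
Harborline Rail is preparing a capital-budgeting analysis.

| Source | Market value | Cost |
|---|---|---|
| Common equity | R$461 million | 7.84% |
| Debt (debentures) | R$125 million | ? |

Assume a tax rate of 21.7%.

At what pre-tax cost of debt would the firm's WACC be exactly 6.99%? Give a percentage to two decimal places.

Total capital V = 461 + 125 = 586.
Equity weight = 461/586 = 0.7867.
Debentures weight = 125/586 = 0.2133.
Equity contribution = 0.7867 × 7.84% = 6.1676%.
Remaining for debt = 6.99% − 6.1676% = 0.8224%.
Rd × (1 − 21.7%) × 0.2133 = 0.8224%  ⇒  Rd = 4.9236%.

4.92%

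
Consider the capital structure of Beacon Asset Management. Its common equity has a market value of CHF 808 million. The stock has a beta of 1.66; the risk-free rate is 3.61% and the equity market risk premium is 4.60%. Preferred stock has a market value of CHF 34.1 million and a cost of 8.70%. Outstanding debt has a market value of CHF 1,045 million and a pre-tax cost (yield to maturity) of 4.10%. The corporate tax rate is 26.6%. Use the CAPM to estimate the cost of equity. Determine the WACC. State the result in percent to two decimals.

6.64%

Cost of equity via CAPM: Re = 3.61% + 1.66 × 4.6% = 11.2460%.
Total capital V = 808 + 34.1 + 1045 = 1887.1.
Equity: weight = 808/1887.1 = 0.4282; cost = 11.246%.
Preferred: weight = 34.1/1887.1 = 0.0181; cost = 8.7%.
Debt: weight = 1045/1887.1 = 0.5538; after-tax cost = 4.1% × (1 − 26.6%) = 3.0094%.
WACC = 0.4282 × 11.2460% + 0.0181 × 8.7000% + 0.5538 × 3.0094% = 6.6389%.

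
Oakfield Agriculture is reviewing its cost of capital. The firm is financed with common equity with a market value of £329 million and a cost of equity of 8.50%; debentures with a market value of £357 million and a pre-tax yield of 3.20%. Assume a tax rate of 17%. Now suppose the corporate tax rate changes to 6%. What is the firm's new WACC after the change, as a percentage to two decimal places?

After the change:
Total capital V = 329 + 357 = 686.
Equity: weight = 329/686 = 0.4796; cost = 8.5%.
Debentures: weight = 357/686 = 0.5204; after-tax cost = 3.2% × (1 − 6%) = 3.0080%.
WACC = 0.4796 × 8.5000% + 0.5204 × 3.0080% = 5.6419%.

5.64%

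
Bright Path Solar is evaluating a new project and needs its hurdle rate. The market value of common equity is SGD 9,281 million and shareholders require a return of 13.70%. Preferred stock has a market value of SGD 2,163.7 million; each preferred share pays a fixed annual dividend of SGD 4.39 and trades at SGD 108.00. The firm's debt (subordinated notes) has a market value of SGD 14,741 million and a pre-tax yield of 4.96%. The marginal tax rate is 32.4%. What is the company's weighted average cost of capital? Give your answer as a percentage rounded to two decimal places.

7.08%

Cost of preferred: Rp = 4.39 / 108.0 = 4.0648%.
Total capital V = 9281 + 2163.7 + 14741 = 26185.7.
Equity: weight = 9281/26185.7 = 0.3544; cost = 13.7%.
Preferred: weight = 2163.7/26185.7 = 0.0826; cost = 4.0648%.
Subordinated notes: weight = 14741/26185.7 = 0.5629; after-tax cost = 4.96% × (1 − 32.4%) = 3.3530%.
WACC = 0.3544 × 13.7000% + 0.0826 × 4.0648% + 0.5629 × 3.3530% = 7.0791%.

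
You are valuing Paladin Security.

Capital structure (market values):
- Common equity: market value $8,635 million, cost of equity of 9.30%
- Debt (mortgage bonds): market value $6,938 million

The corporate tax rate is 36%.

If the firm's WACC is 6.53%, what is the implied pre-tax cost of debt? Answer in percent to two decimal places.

Total capital V = 8635 + 6938 = 15573.
Equity weight = 8635/15573 = 0.5545.
Mortgage bonds weight = 6938/15573 = 0.4455.
Equity contribution = 0.5545 × 9.3% = 5.1567%.
Remaining for debt = 6.53% − 5.1567% = 1.3733%.
Rd × (1 − 36%) × 0.4455 = 1.3733%  ⇒  Rd = 4.8164%.

4.82%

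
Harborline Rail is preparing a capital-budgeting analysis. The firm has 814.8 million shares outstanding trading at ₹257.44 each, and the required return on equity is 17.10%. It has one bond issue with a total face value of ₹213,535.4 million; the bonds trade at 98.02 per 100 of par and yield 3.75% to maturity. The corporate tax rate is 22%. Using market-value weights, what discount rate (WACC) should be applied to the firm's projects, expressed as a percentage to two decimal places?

10.02%

Market value of equity E = 257.44 × 814.8m = 209762.112m. Market value of debt D = 213535.4m × 98.02/100 = 209307.39908m.
Total capital V = 209762.112 + 209307.39908 = 419069.51108.
Equity: weight = 209762.112/419069.51108 = 0.5005; cost = 17.1%.
Bonds outstanding: weight = 209307.39908/419069.51108 = 0.4995; after-tax cost = 3.75% × (1 − 22%) = 2.9250%.
WACC = 0.5005 × 17.1000% + 0.4995 × 2.9250% = 10.0202%.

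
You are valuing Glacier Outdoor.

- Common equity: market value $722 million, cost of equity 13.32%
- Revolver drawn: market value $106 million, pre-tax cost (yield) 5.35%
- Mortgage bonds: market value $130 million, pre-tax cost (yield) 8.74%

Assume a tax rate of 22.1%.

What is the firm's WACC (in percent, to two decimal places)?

11.42%

Total capital V = 722 + 106 + 130 = 958.
Equity: weight = 722/958 = 0.7537; cost = 13.32%.
Revolver drawn: weight = 106/958 = 0.1106; after-tax cost = 5.35% × (1 − 22.1%) = 4.1677%.
Mortgage bonds: weight = 130/958 = 0.1357; after-tax cost = 8.74% × (1 − 22.1%) = 6.8085%.
WACC = 0.7537 × 13.3200% + 0.1106 × 4.1677% + 0.1357 × 6.8085% = 11.4237%.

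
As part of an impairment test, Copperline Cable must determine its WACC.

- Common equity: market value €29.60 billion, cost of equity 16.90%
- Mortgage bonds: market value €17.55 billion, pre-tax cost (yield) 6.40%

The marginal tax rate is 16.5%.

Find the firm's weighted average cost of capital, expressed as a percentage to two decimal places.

12.60%

Total capital V = 29.6 + 17.55 = 47.15.
Equity: weight = 29.6/47.15 = 0.6278; cost = 16.9%.
Mortgage bonds: weight = 17.55/47.15 = 0.3722; after-tax cost = 6.4% × (1 − 16.5%) = 5.3440%.
WACC = 0.6278 × 16.9000% + 0.3722 × 5.3440% = 12.5987%.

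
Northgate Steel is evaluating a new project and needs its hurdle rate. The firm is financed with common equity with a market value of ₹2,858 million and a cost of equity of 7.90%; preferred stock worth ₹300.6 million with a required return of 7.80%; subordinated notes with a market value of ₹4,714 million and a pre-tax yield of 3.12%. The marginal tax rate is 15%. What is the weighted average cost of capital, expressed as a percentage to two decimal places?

4.75%

Total capital V = 2858 + 300.6 + 4714 = 7872.6.
Equity: weight = 2858/7872.6 = 0.3630; cost = 7.9%.
Preferred: weight = 300.6/7872.6 = 0.0382; cost = 7.8%.
Subordinated notes: weight = 4714/7872.6 = 0.5988; after-tax cost = 3.12% × (1 − 15%) = 2.6520%.
WACC = 0.3630 × 7.9000% + 0.0382 × 7.8000% + 0.5988 × 2.6520% = 4.7538%.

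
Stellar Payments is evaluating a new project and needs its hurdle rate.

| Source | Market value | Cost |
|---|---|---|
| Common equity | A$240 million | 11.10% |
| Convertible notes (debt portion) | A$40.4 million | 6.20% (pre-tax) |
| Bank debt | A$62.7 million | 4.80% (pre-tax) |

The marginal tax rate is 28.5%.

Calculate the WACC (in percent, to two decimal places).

Total capital V = 240 + 40.4 + 62.7 = 343.1.
Equity: weight = 240/343.1 = 0.6995; cost = 11.1%.
Convertible notes (debt portion): weight = 40.4/343.1 = 0.1177; after-tax cost = 6.2% × (1 − 28.5%) = 4.4330%.
Bank debt: weight = 62.7/343.1 = 0.1827; after-tax cost = 4.8% × (1 − 28.5%) = 3.4320%.
WACC = 0.6995 × 11.1000% + 0.1177 × 4.4330% + 0.1827 × 3.4320% = 8.9137%.

8.91%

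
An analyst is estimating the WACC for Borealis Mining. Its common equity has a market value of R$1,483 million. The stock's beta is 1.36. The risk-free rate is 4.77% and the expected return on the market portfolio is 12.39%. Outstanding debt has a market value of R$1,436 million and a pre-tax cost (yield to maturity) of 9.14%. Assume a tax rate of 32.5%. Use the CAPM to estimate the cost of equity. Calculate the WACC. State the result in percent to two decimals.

Market risk premium = 12.39% − 4.77% = 7.62%.
Cost of equity via CAPM: Re = 4.77% + 1.36 × 7.62% = 15.1332%.
Total capital V = 1483 + 1436 = 2919.
Equity: weight = 1483/2919 = 0.5081; cost = 15.1332%.
Debt: weight = 1436/2919 = 0.4919; after-tax cost = 9.14% × (1 − 32.5%) = 6.1695%.
WACC = 0.5081 × 15.1332% + 0.4919 × 6.1695% = 10.7235%.

10.72%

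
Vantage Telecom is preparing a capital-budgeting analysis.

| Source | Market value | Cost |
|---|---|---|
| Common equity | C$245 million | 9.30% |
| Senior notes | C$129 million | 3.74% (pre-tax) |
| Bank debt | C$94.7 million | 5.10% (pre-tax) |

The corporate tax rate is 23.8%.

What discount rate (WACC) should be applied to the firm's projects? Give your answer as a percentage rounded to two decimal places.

6.43%

Total capital V = 245 + 129 + 94.7 = 468.7.
Equity: weight = 245/468.7 = 0.5227; cost = 9.3%.
Senior notes: weight = 129/468.7 = 0.2752; after-tax cost = 3.74% × (1 − 23.8%) = 2.8499%.
Bank debt: weight = 94.7/468.7 = 0.2020; after-tax cost = 5.1% × (1 − 23.8%) = 3.8862%.
WACC = 0.5227 × 9.3000% + 0.2752 × 2.8499% + 0.2020 × 3.8862% = 6.4309%.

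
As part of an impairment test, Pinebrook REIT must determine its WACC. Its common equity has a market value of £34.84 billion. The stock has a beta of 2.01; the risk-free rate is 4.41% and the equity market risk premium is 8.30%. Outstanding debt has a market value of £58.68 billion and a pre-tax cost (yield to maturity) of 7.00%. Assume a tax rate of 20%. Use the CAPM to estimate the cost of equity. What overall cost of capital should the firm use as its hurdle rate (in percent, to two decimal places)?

Cost of equity via CAPM: Re = 4.41% + 2.01 × 8.3% = 21.0930%.
Total capital V = 34.84 + 58.68 = 93.52.
Equity: weight = 34.84/93.52 = 0.3725; cost = 21.093%.
Debt: weight = 58.68/93.52 = 0.6275; after-tax cost = 7% × (1 − 20%) = 5.6000%.
WACC = 0.3725 × 21.0930% + 0.6275 × 5.6000% = 11.3718%.

11.37%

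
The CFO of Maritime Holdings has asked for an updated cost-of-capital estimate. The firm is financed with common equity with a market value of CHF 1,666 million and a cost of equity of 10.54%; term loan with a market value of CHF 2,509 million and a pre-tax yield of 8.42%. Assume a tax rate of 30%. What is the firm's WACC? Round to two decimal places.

7.75%

Total capital V = 1666 + 2509 = 4175.
Equity: weight = 1666/4175 = 0.3990; cost = 10.54%.
Term loan: weight = 2509/4175 = 0.6010; after-tax cost = 8.42% × (1 − 30%) = 5.8940%.
WACC = 0.3990 × 10.5400% + 0.6010 × 5.8940% = 7.7479%.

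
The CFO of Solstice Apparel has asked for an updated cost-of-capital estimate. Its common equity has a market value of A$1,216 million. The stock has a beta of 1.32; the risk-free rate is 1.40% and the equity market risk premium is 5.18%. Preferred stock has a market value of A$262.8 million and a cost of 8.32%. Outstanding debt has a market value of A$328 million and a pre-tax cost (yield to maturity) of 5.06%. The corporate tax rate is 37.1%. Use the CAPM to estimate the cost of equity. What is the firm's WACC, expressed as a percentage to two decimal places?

7.33%

Cost of equity via CAPM: Re = 1.4% + 1.32 × 5.18% = 8.2376%.
Total capital V = 1216 + 262.8 + 328 = 1806.8.
Equity: weight = 1216/1806.8 = 0.6730; cost = 8.2376%.
Preferred: weight = 262.8/1806.8 = 0.1455; cost = 8.32%.
Debt: weight = 328/1806.8 = 0.1815; after-tax cost = 5.06% × (1 − 37.1%) = 3.1827%.
WACC = 0.6730 × 8.2376% + 0.1455 × 8.3200% + 0.1815 × 3.1827% = 7.3319%.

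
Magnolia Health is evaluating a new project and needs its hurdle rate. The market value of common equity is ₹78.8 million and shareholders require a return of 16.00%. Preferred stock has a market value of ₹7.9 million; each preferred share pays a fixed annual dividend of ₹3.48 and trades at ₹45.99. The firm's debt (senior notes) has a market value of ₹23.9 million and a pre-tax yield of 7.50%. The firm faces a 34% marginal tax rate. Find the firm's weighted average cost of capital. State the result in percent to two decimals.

13.01%

Cost of preferred: Rp = 3.48 / 45.99 = 7.5669%.
Total capital V = 78.8 + 7.9 + 23.9 = 110.6.
Equity: weight = 78.8/110.6 = 0.7125; cost = 16%.
Preferred: weight = 7.9/110.6 = 0.0714; cost = 7.5669%.
Senior notes: weight = 23.9/110.6 = 0.2161; after-tax cost = 7.5% × (1 − 34%) = 4.9500%.
WACC = 0.7125 × 16.0000% + 0.0714 × 7.5669% + 0.2161 × 4.9500% = 13.0098%.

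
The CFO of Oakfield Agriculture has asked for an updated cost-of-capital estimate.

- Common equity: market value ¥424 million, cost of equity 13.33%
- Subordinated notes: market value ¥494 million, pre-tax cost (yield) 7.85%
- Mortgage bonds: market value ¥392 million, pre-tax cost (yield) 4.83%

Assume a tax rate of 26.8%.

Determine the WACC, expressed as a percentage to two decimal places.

Total capital V = 424 + 494 + 392 = 1310.
Equity: weight = 424/1310 = 0.3237; cost = 13.33%.
Subordinated notes: weight = 494/1310 = 0.3771; after-tax cost = 7.85% × (1 − 26.8%) = 5.7462%.
Mortgage bonds: weight = 392/1310 = 0.2992; after-tax cost = 4.83% × (1 − 26.8%) = 3.5356%.
WACC = 0.3237 × 13.3300% + 0.3771 × 5.7462% + 0.2992 × 3.5356% = 7.5393%.

7.54%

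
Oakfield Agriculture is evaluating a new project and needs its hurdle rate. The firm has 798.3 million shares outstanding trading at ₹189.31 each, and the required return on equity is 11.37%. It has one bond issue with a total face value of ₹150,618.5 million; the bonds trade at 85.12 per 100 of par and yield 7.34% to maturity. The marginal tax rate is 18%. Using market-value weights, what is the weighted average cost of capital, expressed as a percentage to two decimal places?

8.91%

Market value of equity E = 189.31 × 798.3m = 151126.173m. Market value of debt D = 150618.5m × 85.12/100 = 128206.4672m.
Total capital V = 151126.173 + 128206.4672 = 279332.6402.
Equity: weight = 151126.173/279332.6402 = 0.5410; cost = 11.37%.
Bonds outstanding: weight = 128206.4672/279332.6402 = 0.4590; after-tax cost = 7.34% × (1 − 18%) = 6.0188%.
WACC = 0.5410 × 11.3700% + 0.4590 × 6.0188% = 8.9139%.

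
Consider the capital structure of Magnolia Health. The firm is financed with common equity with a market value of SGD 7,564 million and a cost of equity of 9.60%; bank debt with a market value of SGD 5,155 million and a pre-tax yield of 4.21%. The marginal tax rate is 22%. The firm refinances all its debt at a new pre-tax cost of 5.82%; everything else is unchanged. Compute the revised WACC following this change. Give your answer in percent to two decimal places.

7.55%

After the change:
Total capital V = 7564 + 5155 = 12719.
Equity: weight = 7564/12719 = 0.5947; cost = 9.6%.
Bank debt: weight = 5155/12719 = 0.4053; after-tax cost = 5.82% × (1 − 22%) = 4.5396%.
WACC = 0.5947 × 9.6000% + 0.4053 × 4.5396% = 7.5490%.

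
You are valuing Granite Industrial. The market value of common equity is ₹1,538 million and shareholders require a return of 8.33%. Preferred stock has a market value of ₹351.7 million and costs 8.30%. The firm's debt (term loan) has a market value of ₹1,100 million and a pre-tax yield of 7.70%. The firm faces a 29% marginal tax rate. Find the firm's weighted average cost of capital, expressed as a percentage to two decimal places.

Total capital V = 1538 + 351.7 + 1100 = 2989.7.
Equity: weight = 1538/2989.7 = 0.5144; cost = 8.33%.
Preferred: weight = 351.7/2989.7 = 0.1176; cost = 8.3%.
Term loan: weight = 1100/2989.7 = 0.3679; after-tax cost = 7.7% × (1 − 29%) = 5.4670%.
WACC = 0.5144 × 8.3300% + 0.1176 × 8.3000% + 0.3679 × 5.4670% = 7.2731%.

7.27%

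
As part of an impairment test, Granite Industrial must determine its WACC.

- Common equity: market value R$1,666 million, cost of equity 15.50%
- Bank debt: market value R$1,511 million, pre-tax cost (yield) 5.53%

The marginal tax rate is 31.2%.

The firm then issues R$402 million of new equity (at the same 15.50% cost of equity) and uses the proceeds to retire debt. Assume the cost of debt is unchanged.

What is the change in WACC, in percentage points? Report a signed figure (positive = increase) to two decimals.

+1.48 pp

Current WACC:
Total capital V = 1666 + 1511 = 3177.
Equity: weight = 1666/3177 = 0.5244; cost = 15.5%.
Bank debt: weight = 1511/3177 = 0.4756; after-tax cost = 5.53% × (1 − 31.2%) = 3.8046%.
WACC = 0.5244 × 15.5000% + 0.4756 × 3.8046% = 9.9376%.
After the change:
Total capital V = 2068 + 1109 = 3177.
Equity: weight = 2068/3177 = 0.6509; cost = 15.5%.
Bank debt: weight = 1109/3177 = 0.3491; after-tax cost = 5.53% × (1 − 31.2%) = 3.8046%.
WACC = 0.6509 × 15.5000% + 0.3491 × 3.8046% = 11.4175%.
Change in WACC = 11.4175% − 9.9376% = 1.4799 pp.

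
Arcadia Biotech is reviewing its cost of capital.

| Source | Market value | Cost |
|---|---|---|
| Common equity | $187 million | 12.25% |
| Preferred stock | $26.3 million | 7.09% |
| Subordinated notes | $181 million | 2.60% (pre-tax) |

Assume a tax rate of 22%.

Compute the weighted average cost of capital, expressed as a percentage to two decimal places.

7.21%

Total capital V = 187 + 26.3 + 181 = 394.3.
Equity: weight = 187/394.3 = 0.4743; cost = 12.25%.
Preferred: weight = 26.3/394.3 = 0.0667; cost = 7.09%.
Subordinated notes: weight = 181/394.3 = 0.4590; after-tax cost = 2.6% × (1 − 22%) = 2.0280%.
WACC = 0.4743 × 12.2500% + 0.0667 × 7.0900% + 0.4590 × 2.0280% = 7.2135%.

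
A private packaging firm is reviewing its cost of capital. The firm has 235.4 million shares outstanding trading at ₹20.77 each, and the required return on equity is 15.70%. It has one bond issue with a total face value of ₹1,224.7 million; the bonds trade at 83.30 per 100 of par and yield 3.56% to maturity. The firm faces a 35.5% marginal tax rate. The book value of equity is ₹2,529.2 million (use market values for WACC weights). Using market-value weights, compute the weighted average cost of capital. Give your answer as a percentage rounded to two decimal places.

Market value of equity E = 20.77 × 235.4m = 4889.258m. Market value of debt D = 1224.7m × 83.3/100 = 1020.1751m.
Total capital V = 4889.258 + 1020.1751 = 5909.4331.
Equity: weight = 4889.258/5909.4331 = 0.8274; cost = 15.7%.
Bonds outstanding: weight = 1020.1751/5909.4331 = 0.1726; after-tax cost = 3.56% × (1 − 35.5%) = 2.2962%.
WACC = 0.8274 × 15.7000% + 0.1726 × 2.2962% = 13.3860%.

13.39%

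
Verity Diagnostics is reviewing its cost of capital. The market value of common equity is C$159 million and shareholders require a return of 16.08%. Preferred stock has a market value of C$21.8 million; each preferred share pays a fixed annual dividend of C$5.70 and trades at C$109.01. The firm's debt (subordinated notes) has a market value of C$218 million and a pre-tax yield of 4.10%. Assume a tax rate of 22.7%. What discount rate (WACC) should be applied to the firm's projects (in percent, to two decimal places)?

Cost of preferred: Rp = 5.7 / 109.01 = 5.2289%.
Total capital V = 159 + 21.8 + 218 = 398.8.
Equity: weight = 159/398.8 = 0.3987; cost = 16.08%.
Preferred: weight = 21.8/398.8 = 0.0547; cost = 5.2289%.
Subordinated notes: weight = 218/398.8 = 0.5466; after-tax cost = 4.1% × (1 − 22.7%) = 3.1693%.
WACC = 0.3987 × 16.0800% + 0.0547 × 5.2289% + 0.5466 × 3.1693% = 8.4293%.

8.43%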